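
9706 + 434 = 10140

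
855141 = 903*947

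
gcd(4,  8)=4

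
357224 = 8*44653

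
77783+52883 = 130666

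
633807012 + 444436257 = 1078243269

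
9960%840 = 720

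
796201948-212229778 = 583972170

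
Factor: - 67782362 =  - 2^1 *43^1*788167^1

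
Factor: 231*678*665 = 104150970 = 2^1*3^2*5^1*7^2 *11^1*19^1 * 113^1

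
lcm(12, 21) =84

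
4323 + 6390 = 10713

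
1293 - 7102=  - 5809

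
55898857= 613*91189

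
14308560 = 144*99365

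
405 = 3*135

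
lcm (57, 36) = 684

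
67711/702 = 67711/702 = 96.45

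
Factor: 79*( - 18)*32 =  - 45504=- 2^6*3^2*79^1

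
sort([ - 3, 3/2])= [ - 3, 3/2 ] 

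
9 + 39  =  48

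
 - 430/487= - 430/487 = - 0.88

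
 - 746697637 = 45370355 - 792067992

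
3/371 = 3/371 = 0.01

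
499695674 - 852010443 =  - 352314769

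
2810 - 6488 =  - 3678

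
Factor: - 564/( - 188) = 3 = 3^1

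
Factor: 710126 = 2^1*355063^1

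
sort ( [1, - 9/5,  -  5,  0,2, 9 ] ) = [-5,  -  9/5,0 , 1,2,9 ] 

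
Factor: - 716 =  - 2^2*179^1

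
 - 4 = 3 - 7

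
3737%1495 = 747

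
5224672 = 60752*86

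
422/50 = 8  +  11/25 = 8.44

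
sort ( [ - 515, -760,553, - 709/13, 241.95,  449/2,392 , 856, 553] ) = [ - 760, - 515,- 709/13,449/2,241.95, 392,553, 553, 856] 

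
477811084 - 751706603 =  - 273895519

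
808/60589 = 808/60589 = 0.01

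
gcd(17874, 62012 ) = 2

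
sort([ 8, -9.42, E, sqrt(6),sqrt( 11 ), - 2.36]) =[ - 9.42,  -  2.36, sqrt(6 ) , E , sqrt( 11) , 8]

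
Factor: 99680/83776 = 445/374 = 2^ ( - 1)*5^1 * 11^( - 1)*17^( - 1 )*89^1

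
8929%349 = 204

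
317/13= 24  +  5/13 = 24.38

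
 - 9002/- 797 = 11  +  235/797 = 11.29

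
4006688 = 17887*224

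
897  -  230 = 667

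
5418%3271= 2147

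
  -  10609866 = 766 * (  -  13851 )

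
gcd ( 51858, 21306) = 402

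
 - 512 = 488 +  - 1000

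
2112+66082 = 68194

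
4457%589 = 334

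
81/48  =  27/16 = 1.69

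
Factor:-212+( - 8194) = -2^1*3^2*467^1  =  - 8406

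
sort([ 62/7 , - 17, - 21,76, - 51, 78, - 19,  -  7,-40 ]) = [ - 51,  -  40, - 21,  -  19,-17, -7,62/7, 76, 78] 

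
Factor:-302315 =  - 5^1 *13^1 * 4651^1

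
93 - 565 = - 472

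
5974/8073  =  5974/8073 =0.74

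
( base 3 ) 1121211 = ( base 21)2e7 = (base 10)1183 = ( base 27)1gm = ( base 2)10010011111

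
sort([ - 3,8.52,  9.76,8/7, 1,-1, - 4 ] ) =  [ - 4 , - 3 , - 1, 1, 8/7,8.52 , 9.76]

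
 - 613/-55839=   613/55839= 0.01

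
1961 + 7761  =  9722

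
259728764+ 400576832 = 660305596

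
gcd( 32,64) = 32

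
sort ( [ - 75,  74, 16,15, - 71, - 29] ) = [ - 75 ,-71, - 29, 15,16,  74] 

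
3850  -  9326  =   - 5476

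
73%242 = 73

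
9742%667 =404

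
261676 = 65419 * 4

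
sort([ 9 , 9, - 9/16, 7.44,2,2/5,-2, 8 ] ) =[-2, - 9/16, 2/5, 2,  7.44, 8,  9, 9 ]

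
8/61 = 8/61 = 0.13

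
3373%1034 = 271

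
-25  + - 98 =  - 123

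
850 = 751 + 99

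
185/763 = 185/763 = 0.24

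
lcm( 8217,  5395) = 534105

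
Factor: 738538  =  2^1 * 369269^1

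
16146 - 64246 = -48100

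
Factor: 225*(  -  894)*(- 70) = 14080500 =2^2*3^3*5^3*7^1*149^1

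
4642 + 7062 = 11704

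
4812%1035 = 672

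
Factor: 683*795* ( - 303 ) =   -  164524455 = -  3^2*5^1*53^1*101^1*683^1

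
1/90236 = 1/90236 = 0.00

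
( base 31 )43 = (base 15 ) 87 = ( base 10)127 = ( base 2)1111111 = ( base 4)1333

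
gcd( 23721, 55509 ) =3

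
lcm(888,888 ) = 888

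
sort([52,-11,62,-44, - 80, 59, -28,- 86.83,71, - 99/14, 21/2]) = [-86.83,-80,-44, - 28, - 11,  -  99/14,21/2,52,59, 62, 71 ] 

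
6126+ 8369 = 14495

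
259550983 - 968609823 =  - 709058840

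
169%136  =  33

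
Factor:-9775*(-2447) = 5^2*17^1 * 23^1*2447^1 = 23919425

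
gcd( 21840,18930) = 30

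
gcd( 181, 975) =1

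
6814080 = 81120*84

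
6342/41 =154 + 28/41 = 154.68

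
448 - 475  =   - 27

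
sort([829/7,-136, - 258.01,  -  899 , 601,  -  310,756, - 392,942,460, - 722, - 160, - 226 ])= [-899, - 722 ,-392, - 310,  -  258.01, - 226, - 160, -136,829/7,460,601,756,942]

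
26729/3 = 26729/3 = 8909.67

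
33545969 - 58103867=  - 24557898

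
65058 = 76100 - 11042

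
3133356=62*50538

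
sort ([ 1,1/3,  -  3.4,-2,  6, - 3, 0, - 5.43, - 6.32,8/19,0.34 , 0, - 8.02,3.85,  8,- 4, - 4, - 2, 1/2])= [ - 8.02 , - 6.32, - 5.43, - 4, - 4, - 3.4, - 3, - 2, - 2,  0, 0,  1/3, 0.34,  8/19 , 1/2, 1, 3.85,  6 , 8 ]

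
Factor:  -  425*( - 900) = 382500 = 2^2 * 3^2*5^4*17^1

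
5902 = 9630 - 3728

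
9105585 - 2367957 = 6737628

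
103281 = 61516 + 41765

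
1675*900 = 1507500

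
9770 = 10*977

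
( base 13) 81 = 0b1101001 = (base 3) 10220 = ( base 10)105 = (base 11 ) 96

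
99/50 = 99/50 = 1.98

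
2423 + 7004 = 9427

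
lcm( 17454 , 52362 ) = 52362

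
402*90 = 36180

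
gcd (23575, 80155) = 4715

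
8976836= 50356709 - 41379873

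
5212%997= 227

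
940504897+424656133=1365161030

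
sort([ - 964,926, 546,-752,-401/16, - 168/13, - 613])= [- 964,-752, - 613,-401/16 , - 168/13 , 546,926] 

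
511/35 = 14 + 3/5 = 14.60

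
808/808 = 1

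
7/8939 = 1/1277=0.00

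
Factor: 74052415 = 5^1*14810483^1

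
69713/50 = 69713/50 = 1394.26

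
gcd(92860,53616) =4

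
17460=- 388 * ( - 45)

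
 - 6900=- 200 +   -  6700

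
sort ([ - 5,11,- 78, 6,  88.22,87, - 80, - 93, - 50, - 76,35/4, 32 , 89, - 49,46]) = [-93, - 80,-78, - 76, - 50, - 49, - 5, 6,35/4,  11, 32 , 46, 87,  88.22,89] 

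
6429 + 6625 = 13054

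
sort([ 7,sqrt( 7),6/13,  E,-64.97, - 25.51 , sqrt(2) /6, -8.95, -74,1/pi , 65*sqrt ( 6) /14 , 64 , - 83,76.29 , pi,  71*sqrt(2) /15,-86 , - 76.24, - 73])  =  [-86, -83, - 76.24, - 74 ,  -  73, - 64.97 , -25.51, - 8.95, sqrt( 2 )/6, 1/pi,6/13,sqrt(  7),E,pi, 71*sqrt (2)/15,  7,  65*sqrt(6)/14, 64 , 76.29]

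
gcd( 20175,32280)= 4035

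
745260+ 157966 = 903226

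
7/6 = 7/6 = 1.17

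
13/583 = 13/583 = 0.02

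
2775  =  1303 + 1472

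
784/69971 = 784/69971 =0.01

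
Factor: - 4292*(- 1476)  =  2^4*3^2*29^1*37^1*41^1 = 6334992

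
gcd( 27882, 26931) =3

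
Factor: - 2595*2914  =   - 2^1*3^1*5^1*31^1*47^1 * 173^1 = - 7561830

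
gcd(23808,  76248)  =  24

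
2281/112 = 20+41/112= 20.37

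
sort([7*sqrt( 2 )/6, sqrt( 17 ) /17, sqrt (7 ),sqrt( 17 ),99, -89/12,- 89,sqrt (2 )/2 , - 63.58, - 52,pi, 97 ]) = [ - 89, - 63.58, - 52, -89/12,  sqrt( 17 ) /17, sqrt( 2) /2,7*sqrt( 2 ) /6,sqrt( 7),pi,sqrt( 17),97,99]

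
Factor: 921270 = 2^1*3^1*5^1 * 7^1 *41^1*107^1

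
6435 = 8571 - 2136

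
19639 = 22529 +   -  2890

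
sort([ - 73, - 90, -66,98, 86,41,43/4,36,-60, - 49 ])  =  [  -  90, - 73, - 66, - 60, - 49, 43/4,36,41,86,98]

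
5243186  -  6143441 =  - 900255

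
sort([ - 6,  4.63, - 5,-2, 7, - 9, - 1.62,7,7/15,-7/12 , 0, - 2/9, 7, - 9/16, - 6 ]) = [ - 9, - 6 , - 6, - 5,  -  2, - 1.62, - 7/12,-9/16, - 2/9, 0,7/15, 4.63,7,7 , 7] 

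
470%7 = 1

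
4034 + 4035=8069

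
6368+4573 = 10941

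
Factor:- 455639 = -19^1*23981^1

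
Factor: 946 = 2^1*11^1*43^1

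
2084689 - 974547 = 1110142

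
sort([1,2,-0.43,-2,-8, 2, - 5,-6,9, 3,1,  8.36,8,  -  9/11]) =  [-8, - 6, - 5,-2,-9/11, - 0.43,1,1, 2, 2,3 , 8,8.36, 9]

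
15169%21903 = 15169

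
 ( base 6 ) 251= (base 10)103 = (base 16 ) 67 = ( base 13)7c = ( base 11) 94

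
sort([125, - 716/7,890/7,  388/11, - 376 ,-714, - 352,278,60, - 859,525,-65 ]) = [ - 859, - 714,  -  376, - 352 , - 716/7 ,-65,388/11,60, 125,890/7, 278 , 525 ]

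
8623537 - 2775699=5847838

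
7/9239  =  7/9239 = 0.00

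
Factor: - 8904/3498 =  - 2^2*7^1*11^( - 1) = - 28/11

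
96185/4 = 96185/4 = 24046.25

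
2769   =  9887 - 7118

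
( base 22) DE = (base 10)300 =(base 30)A0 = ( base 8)454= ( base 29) AA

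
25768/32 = 3221/4 = 805.25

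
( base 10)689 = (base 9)845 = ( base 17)269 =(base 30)mt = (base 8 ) 1261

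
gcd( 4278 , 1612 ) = 62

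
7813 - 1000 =6813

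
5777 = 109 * 53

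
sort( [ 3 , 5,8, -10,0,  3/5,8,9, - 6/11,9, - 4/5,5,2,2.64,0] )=[-10, - 4/5, - 6/11,0, 0,3/5,2, 2.64, 3, 5,5, 8,8, 9,9]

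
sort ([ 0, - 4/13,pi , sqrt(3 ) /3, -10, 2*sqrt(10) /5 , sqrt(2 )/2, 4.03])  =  [ - 10, - 4/13 , 0,sqrt( 3 ) /3,sqrt(2 )/2, 2*sqrt(10)/5 , pi, 4.03]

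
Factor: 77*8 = 616 = 2^3*7^1 * 11^1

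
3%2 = 1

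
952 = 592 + 360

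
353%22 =1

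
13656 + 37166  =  50822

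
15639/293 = 53 + 110/293  =  53.38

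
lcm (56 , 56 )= 56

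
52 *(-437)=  - 22724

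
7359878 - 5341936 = 2017942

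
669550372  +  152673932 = 822224304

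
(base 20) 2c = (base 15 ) 37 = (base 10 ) 52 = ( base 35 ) 1H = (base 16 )34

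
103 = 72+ 31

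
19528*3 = 58584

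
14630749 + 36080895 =50711644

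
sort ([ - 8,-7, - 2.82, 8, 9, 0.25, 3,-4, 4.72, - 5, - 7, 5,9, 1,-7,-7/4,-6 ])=[ - 8,-7,-7,-7, - 6 ,-5, - 4,-2.82,-7/4 , 0.25,  1, 3,4.72, 5,8, 9,  9]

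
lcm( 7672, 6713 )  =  53704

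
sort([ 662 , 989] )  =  [662,989]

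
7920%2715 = 2490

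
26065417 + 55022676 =81088093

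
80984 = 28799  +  52185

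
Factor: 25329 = 3^1*8443^1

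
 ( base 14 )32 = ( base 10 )44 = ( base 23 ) 1l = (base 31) 1d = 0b101100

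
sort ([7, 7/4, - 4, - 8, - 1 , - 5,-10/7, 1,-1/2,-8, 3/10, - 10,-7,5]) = [-10, - 8,-8,-7, - 5  ,-4  , - 10/7,-1,-1/2, 3/10,1, 7/4,5, 7]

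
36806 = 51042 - 14236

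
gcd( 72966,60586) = 2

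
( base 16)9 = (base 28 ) 9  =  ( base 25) 9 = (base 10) 9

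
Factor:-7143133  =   - 23^1* 310571^1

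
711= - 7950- - 8661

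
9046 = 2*4523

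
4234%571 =237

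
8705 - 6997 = 1708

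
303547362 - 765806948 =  - 462259586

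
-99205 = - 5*19841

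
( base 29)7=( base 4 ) 13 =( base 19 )7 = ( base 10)7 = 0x7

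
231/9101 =231/9101 = 0.03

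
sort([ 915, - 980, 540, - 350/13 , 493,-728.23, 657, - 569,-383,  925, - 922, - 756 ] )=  [  -  980,-922, - 756, - 728.23,-569, - 383,-350/13,493, 540, 657, 915, 925]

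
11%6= 5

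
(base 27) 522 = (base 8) 7165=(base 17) cdc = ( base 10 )3701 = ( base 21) 885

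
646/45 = 646/45 = 14.36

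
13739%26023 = 13739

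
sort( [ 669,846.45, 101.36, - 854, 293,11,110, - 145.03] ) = [ - 854, - 145.03, 11, 101.36, 110,293, 669,846.45]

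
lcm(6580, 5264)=26320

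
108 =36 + 72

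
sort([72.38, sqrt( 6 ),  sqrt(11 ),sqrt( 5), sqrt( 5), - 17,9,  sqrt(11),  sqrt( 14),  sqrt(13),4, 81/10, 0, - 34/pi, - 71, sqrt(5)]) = [-71, - 17  , - 34/pi, 0, sqrt( 5 ) , sqrt ( 5), sqrt( 5),sqrt(6 ),sqrt(11), sqrt ( 11), sqrt( 13), sqrt(14 ),4, 81/10, 9,72.38] 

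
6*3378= 20268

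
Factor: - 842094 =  - 2^1*3^2*11^1*4253^1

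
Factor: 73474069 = 113^1*650213^1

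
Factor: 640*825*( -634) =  - 334752000 = -2^8*3^1*5^3*11^1*317^1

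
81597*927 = 75640419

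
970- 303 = 667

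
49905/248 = 201 + 57/248 = 201.23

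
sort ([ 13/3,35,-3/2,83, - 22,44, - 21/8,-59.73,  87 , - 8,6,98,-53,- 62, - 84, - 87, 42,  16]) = [-87, - 84, - 62 , - 59.73 , - 53, - 22, - 8, - 21/8, - 3/2,13/3,6 , 16, 35,42,44,83, 87,98 ] 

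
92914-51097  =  41817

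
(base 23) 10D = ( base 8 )1036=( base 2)1000011110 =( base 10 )542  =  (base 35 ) fh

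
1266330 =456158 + 810172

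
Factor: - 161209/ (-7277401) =37^1*79^( - 1)*4357^1*92119^ ( - 1) 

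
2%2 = 0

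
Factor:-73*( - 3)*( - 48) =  - 10512  =  - 2^4*3^2*73^1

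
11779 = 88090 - 76311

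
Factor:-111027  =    -  3^1*7^1*17^1*311^1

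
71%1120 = 71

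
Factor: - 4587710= - 2^1 * 5^1*149^1*3079^1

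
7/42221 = 7/42221 = 0.00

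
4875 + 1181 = 6056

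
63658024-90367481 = -26709457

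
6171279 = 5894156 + 277123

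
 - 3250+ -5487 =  - 8737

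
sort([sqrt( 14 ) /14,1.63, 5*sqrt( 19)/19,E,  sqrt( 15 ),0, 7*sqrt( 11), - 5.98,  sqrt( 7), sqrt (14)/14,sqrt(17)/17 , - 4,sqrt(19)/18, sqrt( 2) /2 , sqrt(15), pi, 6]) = [ - 5.98, - 4, 0, sqrt( 19)/18, sqrt ( 17 )/17, sqrt( 14)/14, sqrt (14)/14, sqrt( 2 ) /2, 5 * sqrt(19 )/19,1.63, sqrt( 7 ),E,pi , sqrt( 15),sqrt ( 15 ),6, 7*sqrt( 11) ] 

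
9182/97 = 9182/97=94.66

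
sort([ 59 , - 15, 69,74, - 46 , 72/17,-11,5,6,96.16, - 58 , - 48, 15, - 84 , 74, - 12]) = [- 84,- 58, - 48,-46,-15 , - 12,-11, 72/17,5,6,15,59,69,74,74, 96.16]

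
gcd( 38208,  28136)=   8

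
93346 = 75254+18092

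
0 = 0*(  -  441 )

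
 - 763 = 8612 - 9375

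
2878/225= 2878/225  =  12.79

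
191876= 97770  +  94106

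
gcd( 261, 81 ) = 9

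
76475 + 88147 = 164622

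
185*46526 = 8607310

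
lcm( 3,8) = 24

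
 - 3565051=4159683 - 7724734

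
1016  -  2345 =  - 1329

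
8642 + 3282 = 11924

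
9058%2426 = 1780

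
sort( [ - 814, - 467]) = [ - 814, - 467] 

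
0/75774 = 0 =0.00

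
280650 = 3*93550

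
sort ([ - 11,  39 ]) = [ - 11, 39]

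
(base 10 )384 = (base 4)12000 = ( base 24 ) G0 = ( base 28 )DK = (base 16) 180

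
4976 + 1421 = 6397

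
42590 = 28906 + 13684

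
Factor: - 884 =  - 2^2*13^1*17^1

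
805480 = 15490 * 52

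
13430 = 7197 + 6233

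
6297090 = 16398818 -10101728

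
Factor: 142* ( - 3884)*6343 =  - 3498342104 = - 2^3 * 71^1*971^1*6343^1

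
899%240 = 179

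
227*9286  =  2107922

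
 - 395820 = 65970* ( - 6) 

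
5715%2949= 2766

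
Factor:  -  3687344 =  - 2^4*317^1*727^1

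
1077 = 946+131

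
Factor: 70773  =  3^1*31^1*761^1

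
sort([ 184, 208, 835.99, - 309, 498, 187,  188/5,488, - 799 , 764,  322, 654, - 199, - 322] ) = [ - 799, - 322,-309, - 199, 188/5, 184,187, 208, 322, 488, 498, 654,764,835.99 ] 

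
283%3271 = 283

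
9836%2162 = 1188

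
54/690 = 9/115 = 0.08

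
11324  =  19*596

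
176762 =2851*62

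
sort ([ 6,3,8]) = [ 3, 6,  8 ]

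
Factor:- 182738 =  - 2^1*91369^1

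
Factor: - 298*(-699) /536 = 104151/268 =2^( - 2)*3^1 *67^ (-1)*149^1 *233^1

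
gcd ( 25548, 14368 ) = 4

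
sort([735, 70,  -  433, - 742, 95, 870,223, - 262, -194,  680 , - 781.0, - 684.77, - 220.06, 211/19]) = [-781.0, - 742, - 684.77,-433, - 262, - 220.06, - 194, 211/19,  70,  95,  223,680,735, 870 ] 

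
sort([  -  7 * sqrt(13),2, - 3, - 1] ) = [ - 7*sqrt( 13), - 3, - 1, 2 ]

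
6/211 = 6/211 = 0.03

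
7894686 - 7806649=88037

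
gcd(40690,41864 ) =2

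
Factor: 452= 2^2 * 113^1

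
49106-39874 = 9232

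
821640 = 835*984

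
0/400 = 0   =  0.00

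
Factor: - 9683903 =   -  71^1*136393^1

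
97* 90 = 8730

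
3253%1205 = 843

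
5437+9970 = 15407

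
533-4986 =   -  4453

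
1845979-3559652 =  - 1713673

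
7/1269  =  7/1269  =  0.01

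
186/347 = 186/347 = 0.54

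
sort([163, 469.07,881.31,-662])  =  [  -  662, 163 , 469.07,881.31]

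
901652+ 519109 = 1420761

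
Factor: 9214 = 2^1*17^1*271^1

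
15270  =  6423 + 8847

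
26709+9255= 35964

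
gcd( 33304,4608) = 8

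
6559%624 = 319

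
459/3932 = 459/3932=   0.12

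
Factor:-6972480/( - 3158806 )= 3486240/1579403=2^5 * 3^4 * 5^1*7^( - 1 ) * 269^1*225629^( - 1)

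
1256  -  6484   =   - 5228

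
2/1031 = 2/1031 = 0.00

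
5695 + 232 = 5927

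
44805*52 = 2329860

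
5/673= 5/673  =  0.01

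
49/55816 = 49/55816 = 0.00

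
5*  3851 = 19255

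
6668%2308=2052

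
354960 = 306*1160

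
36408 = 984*37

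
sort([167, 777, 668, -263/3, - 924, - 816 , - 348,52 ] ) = [-924, - 816, - 348, - 263/3, 52, 167,668,777] 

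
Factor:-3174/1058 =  - 3 = -3^1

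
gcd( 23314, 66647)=1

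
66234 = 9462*7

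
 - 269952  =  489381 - 759333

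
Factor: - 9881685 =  - 3^2*5^1*11^1*19963^1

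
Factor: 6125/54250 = 2^(-1 )*7^1*31^( - 1) = 7/62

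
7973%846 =359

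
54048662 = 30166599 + 23882063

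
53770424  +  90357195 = 144127619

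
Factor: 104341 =151^1*691^1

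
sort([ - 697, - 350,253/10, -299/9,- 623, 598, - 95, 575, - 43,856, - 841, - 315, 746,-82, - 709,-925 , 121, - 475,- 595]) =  [- 925,-841, - 709, - 697, - 623, - 595, - 475, - 350,-315, - 95,-82,-43,-299/9, 253/10, 121, 575, 598, 746, 856]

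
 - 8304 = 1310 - 9614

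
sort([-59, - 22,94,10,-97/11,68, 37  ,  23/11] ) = [ - 59 , - 22, - 97/11 , 23/11, 10 , 37,68 , 94]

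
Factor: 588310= 2^1*5^1 *58831^1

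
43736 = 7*6248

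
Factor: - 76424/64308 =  - 2^1*3^(-1 )*23^(-1)*41^1=- 82/69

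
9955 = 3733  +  6222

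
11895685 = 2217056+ 9678629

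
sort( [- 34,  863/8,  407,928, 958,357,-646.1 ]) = [ - 646.1,-34,863/8,357,407, 928, 958] 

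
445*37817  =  16828565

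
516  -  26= 490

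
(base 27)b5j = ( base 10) 8173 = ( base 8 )17755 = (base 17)1B4D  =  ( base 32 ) 7vd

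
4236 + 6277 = 10513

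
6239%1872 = 623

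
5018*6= 30108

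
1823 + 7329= 9152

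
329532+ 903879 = 1233411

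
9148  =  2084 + 7064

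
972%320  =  12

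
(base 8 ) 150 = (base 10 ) 104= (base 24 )48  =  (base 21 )4K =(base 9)125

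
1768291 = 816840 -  - 951451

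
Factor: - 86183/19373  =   - 19373^( - 1) * 86183^1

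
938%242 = 212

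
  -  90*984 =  - 88560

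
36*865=31140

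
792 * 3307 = 2619144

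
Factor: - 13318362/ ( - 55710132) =2219727/9285022 =2^(  -  1 )*3^1*1181^( - 1 )*3931^( - 1)*739909^1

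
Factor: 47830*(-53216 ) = - 2^6*5^1*1663^1*4783^1=- 2545321280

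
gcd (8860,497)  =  1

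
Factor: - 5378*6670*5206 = -2^3*5^1*19^1 * 23^1*29^1 * 137^1*2689^1 =- 186745779560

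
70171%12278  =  8781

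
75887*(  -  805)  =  -61089035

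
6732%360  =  252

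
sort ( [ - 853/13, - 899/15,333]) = [ - 853/13 , - 899/15 , 333 ] 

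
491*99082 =48649262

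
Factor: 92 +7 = 3^2 * 11^1 = 99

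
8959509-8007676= 951833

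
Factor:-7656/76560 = - 2^( - 1)*5^(-1)=-1/10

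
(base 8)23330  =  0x26d8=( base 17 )206G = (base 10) 9944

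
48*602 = 28896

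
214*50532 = 10813848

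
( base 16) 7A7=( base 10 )1959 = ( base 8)3647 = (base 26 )2n9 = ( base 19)582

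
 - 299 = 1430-1729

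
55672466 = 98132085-42459619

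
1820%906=8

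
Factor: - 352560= - 2^4*3^1* 5^1*13^1  *  113^1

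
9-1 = 8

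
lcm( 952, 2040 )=14280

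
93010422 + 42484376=135494798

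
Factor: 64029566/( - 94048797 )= - 2^1 * 3^( - 1)*109^(  -  1)* 1861^1 * 17203^1 * 287611^ ( - 1)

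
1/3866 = 1/3866 = 0.00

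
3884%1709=466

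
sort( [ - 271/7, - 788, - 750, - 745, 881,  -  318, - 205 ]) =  [ - 788,-750, - 745, - 318,-205,- 271/7,881 ]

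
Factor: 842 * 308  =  2^3*7^1*11^1 * 421^1 =259336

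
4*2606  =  10424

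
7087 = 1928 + 5159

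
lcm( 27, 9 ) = 27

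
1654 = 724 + 930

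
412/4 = 103 = 103.00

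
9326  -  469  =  8857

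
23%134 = 23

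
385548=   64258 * 6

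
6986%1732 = 58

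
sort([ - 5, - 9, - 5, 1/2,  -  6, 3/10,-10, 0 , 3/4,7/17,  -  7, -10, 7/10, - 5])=[  -  10, - 10,-9,-7, - 6,-5, -5,-5, 0,3/10  ,  7/17 , 1/2, 7/10, 3/4] 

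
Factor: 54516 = 2^2*3^1*7^1*11^1*  59^1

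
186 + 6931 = 7117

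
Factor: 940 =2^2*5^1*47^1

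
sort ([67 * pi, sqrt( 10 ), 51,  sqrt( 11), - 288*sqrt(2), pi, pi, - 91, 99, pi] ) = [-288*sqrt( 2 ), - 91,pi,  pi,pi, sqrt(10),  sqrt (11),  51, 99,67*pi] 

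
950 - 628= 322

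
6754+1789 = 8543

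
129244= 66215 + 63029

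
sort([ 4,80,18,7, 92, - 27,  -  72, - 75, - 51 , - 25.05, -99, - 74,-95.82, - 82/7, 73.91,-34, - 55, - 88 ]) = [ - 99, - 95.82, - 88,  -  75, - 74, - 72, - 55, - 51, - 34 , - 27,-25.05, - 82/7,4,7,18,73.91, 80, 92]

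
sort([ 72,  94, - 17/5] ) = [ - 17/5, 72, 94]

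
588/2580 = 49/215 = 0.23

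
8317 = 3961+4356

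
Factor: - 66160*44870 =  - 2968599200 = - 2^5*5^2*7^1*641^1  *827^1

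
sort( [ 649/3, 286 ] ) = [ 649/3,286]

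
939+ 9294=10233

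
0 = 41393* 0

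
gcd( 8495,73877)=1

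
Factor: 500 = 2^2  *5^3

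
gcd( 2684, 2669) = 1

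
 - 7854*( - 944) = 7414176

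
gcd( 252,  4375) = 7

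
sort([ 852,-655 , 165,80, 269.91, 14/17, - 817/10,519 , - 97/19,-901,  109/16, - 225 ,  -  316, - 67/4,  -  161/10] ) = [  -  901,  -  655, - 316, - 225 , - 817/10,-67/4,-161/10,-97/19,14/17,109/16,80, 165,269.91,519,852]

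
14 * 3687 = 51618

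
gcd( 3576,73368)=24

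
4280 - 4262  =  18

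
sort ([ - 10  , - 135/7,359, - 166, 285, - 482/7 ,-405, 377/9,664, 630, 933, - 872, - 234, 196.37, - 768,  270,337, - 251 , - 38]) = [ - 872, - 768,  -  405, - 251,-234, - 166,  -  482/7  , - 38, - 135/7,-10, 377/9, 196.37, 270, 285,337, 359, 630, 664, 933 ] 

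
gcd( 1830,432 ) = 6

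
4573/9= 508+1/9 = 508.11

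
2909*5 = 14545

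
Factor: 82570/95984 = 41285/47992 = 2^(-3)*5^1*7^ (  -  1 )*23^1*359^1*857^(-1)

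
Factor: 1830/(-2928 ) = -2^(-3 ) *5^1 = -  5/8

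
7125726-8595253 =  -  1469527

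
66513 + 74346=140859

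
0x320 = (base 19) 242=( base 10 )800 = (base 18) 288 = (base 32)P0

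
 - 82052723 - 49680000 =  -  131732723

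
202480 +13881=216361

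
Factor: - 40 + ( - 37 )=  - 7^1*11^1 =-77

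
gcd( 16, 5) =1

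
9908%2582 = 2162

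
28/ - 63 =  - 1 + 5/9 = -  0.44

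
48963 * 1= 48963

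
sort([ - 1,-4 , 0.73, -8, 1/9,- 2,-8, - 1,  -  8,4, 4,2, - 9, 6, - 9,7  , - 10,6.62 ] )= [-10, - 9,-9, -8, - 8, - 8,  -  4 ,  -  2,-1,  -  1,  1/9, 0.73, 2, 4, 4, 6, 6.62, 7] 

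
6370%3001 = 368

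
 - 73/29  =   - 3 + 14/29 = - 2.52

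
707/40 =707/40 = 17.68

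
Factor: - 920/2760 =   -  3^( - 1 )=- 1/3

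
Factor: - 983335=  - 5^1*193^1*1019^1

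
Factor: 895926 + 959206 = 1855132 = 2^2 * 61^1*7603^1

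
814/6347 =74/577 = 0.13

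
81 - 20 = 61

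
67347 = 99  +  67248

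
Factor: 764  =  2^2*191^1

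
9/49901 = 9/49901  =  0.00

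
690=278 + 412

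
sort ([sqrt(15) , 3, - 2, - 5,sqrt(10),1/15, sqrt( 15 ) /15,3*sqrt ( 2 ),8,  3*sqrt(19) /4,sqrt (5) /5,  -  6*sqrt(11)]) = [  -  6*sqrt(11 ), - 5 ,  -  2, 1/15 , sqrt(15) /15, sqrt(5)/5,  3,sqrt(10 ), 3*sqrt(19 ) /4,  sqrt(15) , 3*sqrt(2),8] 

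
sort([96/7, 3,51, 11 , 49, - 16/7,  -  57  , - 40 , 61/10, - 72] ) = [ - 72,  -  57,-40, - 16/7,  3 , 61/10 , 11,96/7,49, 51 ]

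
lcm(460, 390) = 17940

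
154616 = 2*77308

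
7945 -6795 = 1150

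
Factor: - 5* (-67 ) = 5^1 * 67^1 = 335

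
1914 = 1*1914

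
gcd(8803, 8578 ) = 1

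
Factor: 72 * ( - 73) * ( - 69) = 362664 = 2^3*3^3*23^1*73^1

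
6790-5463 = 1327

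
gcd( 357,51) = 51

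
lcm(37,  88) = 3256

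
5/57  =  5/57= 0.09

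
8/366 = 4/183 = 0.02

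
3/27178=3/27178 = 0.00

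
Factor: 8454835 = 5^1 * 1690967^1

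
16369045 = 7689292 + 8679753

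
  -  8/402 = -4/201 = - 0.02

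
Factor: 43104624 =2^4  *3^1 * 898013^1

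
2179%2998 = 2179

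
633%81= 66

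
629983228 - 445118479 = 184864749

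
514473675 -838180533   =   - 323706858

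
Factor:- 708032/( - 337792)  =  2^(- 1)*7^(  -  1)*23^1*29^( - 1)*37^1=   851/406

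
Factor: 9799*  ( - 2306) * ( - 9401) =2^1*7^1*17^1*41^1*79^1*239^1 *1153^1 = 212429640094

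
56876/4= 14219 = 14219.00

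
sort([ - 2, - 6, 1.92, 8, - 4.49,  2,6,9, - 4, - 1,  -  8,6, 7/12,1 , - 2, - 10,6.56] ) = [ - 10,-8,-6, - 4.49 ,-4,-2,-2, - 1,7/12,1, 1.92, 2, 6,6,6.56,  8, 9]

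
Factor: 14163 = 3^1 * 4721^1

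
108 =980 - 872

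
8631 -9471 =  - 840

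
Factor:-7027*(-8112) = 2^4*3^1*13^2 * 7027^1= 57003024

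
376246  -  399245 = -22999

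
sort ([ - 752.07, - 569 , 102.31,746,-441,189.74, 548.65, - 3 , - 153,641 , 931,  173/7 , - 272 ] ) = [ - 752.07,  -  569, - 441, - 272 , -153, - 3, 173/7, 102.31, 189.74 , 548.65, 641, 746, 931 ] 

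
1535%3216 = 1535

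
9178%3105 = 2968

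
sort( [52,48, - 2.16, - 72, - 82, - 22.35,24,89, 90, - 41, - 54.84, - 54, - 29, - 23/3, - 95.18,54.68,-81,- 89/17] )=[ - 95.18, - 82, - 81, - 72, - 54.84, - 54,-41, - 29, - 22.35 , - 23/3, - 89/17,-2.16, 24,48, 52,54.68, 89,90]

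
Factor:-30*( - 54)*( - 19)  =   - 2^2*3^4*5^1*19^1 =-  30780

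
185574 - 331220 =- 145646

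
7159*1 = 7159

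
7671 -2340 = 5331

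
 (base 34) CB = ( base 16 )1a3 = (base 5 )3134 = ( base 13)263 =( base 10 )419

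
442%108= 10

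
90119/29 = 90119/29 = 3107.55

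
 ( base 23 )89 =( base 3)21011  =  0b11000001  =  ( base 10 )193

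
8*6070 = 48560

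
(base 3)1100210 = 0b1111100001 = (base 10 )993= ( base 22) 213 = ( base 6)4333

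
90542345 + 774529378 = 865071723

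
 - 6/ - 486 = 1/81 = 0.01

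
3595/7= 513+4/7 = 513.57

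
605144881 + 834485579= 1439630460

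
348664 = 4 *87166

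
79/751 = 79/751  =  0.11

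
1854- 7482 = -5628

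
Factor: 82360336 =2^4*1783^1* 2887^1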